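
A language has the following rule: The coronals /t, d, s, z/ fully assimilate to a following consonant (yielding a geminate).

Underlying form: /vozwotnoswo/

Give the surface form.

/z/ before /w/ → [w] (total assimilation)
/t/ before /n/ → [n] (total assimilation)
/s/ before /w/ → [w] (total assimilation)

[vowwonnowwo]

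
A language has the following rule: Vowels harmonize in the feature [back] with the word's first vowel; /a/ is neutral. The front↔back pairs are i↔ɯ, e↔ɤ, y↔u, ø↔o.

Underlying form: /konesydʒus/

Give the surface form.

[konɤsudʒus]

/e/ harmonizes with /o/ ([+back]) → [ɤ]
/y/ harmonizes with /o/ ([+back]) → [u]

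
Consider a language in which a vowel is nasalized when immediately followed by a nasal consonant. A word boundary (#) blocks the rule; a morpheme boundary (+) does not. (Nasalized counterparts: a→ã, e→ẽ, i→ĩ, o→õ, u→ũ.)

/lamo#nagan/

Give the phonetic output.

/a/ before nasal /m/ → [ã]
/a/ before nasal /n/ → [ã]

[lãmo#nagãn]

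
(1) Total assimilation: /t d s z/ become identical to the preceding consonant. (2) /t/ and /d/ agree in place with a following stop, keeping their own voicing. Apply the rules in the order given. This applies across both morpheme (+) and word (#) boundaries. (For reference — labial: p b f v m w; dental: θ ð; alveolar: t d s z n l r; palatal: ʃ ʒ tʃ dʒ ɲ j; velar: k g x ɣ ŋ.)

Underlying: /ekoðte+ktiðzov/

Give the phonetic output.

[ekoððe+kkiððov]

Rule 1: /t/ after /ð/ → [ð] (total assimilation)
Rule 1: /t/ after /k/ → [k] (total assimilation)
Rule 1: /z/ after /ð/ → [ð] (total assimilation)
After rule 1: ekoððe+kkiððov
Rule 2: no segment meets the rule's conditions; no change.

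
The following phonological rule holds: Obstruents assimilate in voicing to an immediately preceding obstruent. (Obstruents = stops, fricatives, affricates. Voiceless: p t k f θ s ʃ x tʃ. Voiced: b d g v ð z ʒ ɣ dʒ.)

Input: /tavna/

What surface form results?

no segment meets the rule's conditions; no change.

[tavna]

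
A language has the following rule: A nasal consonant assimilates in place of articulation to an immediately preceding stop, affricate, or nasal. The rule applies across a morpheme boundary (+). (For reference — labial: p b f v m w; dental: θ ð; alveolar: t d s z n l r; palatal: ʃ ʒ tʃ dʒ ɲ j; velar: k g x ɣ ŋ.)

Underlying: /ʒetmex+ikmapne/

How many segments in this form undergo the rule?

3

/m/ after /t/ (alveolar) → [n]
/m/ after /k/ (velar) → [ŋ]
/n/ after /p/ (labial) → [m]
3 segments change.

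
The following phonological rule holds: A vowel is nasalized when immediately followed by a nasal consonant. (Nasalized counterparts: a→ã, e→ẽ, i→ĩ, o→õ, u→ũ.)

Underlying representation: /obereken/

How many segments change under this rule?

1

/e/ before nasal /n/ → [ẽ]
1 segment changes.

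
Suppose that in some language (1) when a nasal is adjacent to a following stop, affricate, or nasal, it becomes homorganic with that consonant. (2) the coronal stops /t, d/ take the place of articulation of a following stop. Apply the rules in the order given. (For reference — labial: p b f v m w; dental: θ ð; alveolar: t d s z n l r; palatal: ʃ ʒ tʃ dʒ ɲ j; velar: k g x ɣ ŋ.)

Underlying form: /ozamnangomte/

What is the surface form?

Rule 1: /m/ before /n/ (alveolar) → [n]
Rule 1: /n/ before /g/ (velar) → [ŋ]
Rule 1: /m/ before /t/ (alveolar) → [n]
After rule 1: ozannaŋgonte
Rule 2: no segment meets the rule's conditions; no change.

[ozannaŋgonte]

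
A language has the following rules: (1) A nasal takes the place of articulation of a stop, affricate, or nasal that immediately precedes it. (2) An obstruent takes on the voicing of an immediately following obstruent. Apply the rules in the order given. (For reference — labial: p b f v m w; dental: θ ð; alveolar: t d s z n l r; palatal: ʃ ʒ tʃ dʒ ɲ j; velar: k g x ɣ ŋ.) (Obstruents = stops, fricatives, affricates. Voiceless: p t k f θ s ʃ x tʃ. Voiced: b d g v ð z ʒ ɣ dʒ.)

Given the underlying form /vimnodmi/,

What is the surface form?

Rule 1: /n/ after /m/ (labial) → [m]
Rule 1: /m/ after /d/ (alveolar) → [n]
After rule 1: vimmodni
Rule 2: no segment meets the rule's conditions; no change.

[vimmodni]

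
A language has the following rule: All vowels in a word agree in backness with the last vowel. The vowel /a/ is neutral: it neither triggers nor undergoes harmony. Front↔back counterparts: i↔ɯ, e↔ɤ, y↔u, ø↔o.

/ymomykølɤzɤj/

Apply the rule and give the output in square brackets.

[umomukolɤzɤj]

/y/ harmonizes with /ɤ/ ([+back]) → [u]
/y/ harmonizes with /ɤ/ ([+back]) → [u]
/ø/ harmonizes with /ɤ/ ([+back]) → [o]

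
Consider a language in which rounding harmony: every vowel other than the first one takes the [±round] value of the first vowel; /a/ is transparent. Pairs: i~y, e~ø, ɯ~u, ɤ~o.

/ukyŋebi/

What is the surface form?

[ukyŋøby]

/e/ harmonizes with /u/ ([+round]) → [ø]
/i/ harmonizes with /u/ ([+round]) → [y]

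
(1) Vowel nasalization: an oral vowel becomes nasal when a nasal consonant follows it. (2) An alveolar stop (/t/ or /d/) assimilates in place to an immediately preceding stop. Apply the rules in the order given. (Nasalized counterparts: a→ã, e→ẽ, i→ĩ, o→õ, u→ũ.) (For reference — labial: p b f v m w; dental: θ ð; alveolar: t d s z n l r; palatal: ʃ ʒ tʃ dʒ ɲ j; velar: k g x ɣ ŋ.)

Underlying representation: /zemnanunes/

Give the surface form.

Rule 1: /e/ before nasal /m/ → [ẽ]
Rule 1: /a/ before nasal /n/ → [ã]
Rule 1: /u/ before nasal /n/ → [ũ]
After rule 1: zẽmnãnũnes
Rule 2: no segment meets the rule's conditions; no change.

[zẽmnãnũnes]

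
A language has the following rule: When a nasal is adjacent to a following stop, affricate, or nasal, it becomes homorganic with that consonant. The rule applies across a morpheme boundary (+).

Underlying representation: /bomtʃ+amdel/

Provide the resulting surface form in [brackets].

[boɲtʃ+andel]

/m/ before /tʃ/ (palatal) → [ɲ]
/m/ before /d/ (alveolar) → [n]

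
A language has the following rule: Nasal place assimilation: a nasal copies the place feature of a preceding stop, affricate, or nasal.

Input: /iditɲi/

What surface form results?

[iditni]

/ɲ/ after /t/ (alveolar) → [n]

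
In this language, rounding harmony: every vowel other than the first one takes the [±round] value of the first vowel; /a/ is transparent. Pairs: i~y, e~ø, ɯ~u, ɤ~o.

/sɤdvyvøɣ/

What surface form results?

[sɤdviveɣ]

/y/ harmonizes with /ɤ/ ([-round]) → [i]
/ø/ harmonizes with /ɤ/ ([-round]) → [e]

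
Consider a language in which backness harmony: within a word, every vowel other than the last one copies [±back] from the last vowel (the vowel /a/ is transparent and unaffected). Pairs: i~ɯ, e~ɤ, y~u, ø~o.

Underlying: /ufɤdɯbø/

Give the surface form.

/u/ harmonizes with /ø/ ([-back]) → [y]
/ɤ/ harmonizes with /ø/ ([-back]) → [e]
/ɯ/ harmonizes with /ø/ ([-back]) → [i]

[yfedibø]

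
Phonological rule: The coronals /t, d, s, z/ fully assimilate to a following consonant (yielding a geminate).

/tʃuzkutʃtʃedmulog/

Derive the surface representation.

/z/ before /k/ → [k] (total assimilation)
/d/ before /m/ → [m] (total assimilation)

[tʃukkutʃtʃemmulog]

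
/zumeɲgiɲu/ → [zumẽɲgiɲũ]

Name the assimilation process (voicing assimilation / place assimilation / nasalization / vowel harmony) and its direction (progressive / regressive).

nasalization, progressive

/e/→[ẽ] /u/→[ũ].
Each target copies a feature from the preceding segment, so the direction is progressive.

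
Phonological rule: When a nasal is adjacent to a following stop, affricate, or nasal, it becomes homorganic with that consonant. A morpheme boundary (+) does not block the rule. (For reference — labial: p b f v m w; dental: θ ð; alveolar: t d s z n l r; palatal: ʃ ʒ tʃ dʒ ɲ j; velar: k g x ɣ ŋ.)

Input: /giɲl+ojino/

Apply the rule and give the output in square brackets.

no segment meets the rule's conditions; no change.

[giɲl+ojino]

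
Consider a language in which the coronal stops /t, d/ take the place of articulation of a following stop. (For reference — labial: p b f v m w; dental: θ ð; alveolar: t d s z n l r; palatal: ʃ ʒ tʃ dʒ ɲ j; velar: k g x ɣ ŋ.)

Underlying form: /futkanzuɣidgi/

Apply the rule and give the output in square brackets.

/t/ before /k/ (velar) → [k]
/d/ before /g/ (velar) → [g]

[fukkanzuɣiggi]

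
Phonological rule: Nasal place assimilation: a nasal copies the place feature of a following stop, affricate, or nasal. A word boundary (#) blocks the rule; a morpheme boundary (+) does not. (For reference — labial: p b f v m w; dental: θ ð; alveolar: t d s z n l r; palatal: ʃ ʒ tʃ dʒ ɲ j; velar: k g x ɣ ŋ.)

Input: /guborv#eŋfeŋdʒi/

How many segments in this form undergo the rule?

/ŋ/ before /dʒ/ (palatal) → [ɲ]
1 segment changes.

1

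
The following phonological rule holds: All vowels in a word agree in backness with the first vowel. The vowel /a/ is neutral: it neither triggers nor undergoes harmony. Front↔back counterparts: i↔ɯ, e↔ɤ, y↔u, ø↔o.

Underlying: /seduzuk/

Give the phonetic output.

[sedyzyk]

/u/ harmonizes with /e/ ([-back]) → [y]
/u/ harmonizes with /e/ ([-back]) → [y]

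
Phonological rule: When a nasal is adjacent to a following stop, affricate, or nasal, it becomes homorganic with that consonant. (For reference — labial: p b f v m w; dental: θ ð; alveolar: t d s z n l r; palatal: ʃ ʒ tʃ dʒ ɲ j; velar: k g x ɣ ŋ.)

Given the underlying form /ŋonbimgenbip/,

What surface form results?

[ŋombiŋgembip]

/n/ before /b/ (labial) → [m]
/m/ before /g/ (velar) → [ŋ]
/n/ before /b/ (labial) → [m]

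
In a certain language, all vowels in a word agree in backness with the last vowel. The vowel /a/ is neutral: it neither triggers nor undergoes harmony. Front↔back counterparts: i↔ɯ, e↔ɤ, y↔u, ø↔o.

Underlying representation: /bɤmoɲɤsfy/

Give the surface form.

[bemøɲesfy]

/ɤ/ harmonizes with /y/ ([-back]) → [e]
/o/ harmonizes with /y/ ([-back]) → [ø]
/ɤ/ harmonizes with /y/ ([-back]) → [e]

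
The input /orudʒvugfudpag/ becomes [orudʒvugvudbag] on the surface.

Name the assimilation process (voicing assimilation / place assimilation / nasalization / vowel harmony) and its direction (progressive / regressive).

voicing assimilation, progressive

/f/→[v] /p/→[b].
Each target copies a feature from the preceding segment, so the direction is progressive.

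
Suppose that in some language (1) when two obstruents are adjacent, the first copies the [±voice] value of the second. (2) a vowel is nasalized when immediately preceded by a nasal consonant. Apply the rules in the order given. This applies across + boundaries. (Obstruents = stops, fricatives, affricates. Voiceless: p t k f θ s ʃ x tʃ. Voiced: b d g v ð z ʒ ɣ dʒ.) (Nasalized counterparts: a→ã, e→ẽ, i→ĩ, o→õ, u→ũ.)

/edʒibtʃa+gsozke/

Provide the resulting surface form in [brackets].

Rule 1: /b/ before /tʃ/ (voiceless) → [p]
Rule 1: /g/ before /s/ (voiceless) → [k]
Rule 1: /z/ before /k/ (voiceless) → [s]
After rule 1: edʒiptʃa+ksoske
Rule 2: no segment meets the rule's conditions; no change.

[edʒiptʃa+ksoske]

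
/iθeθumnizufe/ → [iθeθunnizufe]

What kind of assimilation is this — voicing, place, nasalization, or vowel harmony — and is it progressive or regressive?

place assimilation, regressive

/m/→[n].
Each target copies a feature from the following segment, so the direction is regressive.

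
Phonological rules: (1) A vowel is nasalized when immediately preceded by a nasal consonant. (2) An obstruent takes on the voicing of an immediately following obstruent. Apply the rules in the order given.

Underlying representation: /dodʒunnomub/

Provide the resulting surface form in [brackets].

[dodʒunnõmũb]

Rule 1: /o/ after nasal /n/ → [õ]
Rule 1: /u/ after nasal /m/ → [ũ]
After rule 1: dodʒunnõmũb
Rule 2: no segment meets the rule's conditions; no change.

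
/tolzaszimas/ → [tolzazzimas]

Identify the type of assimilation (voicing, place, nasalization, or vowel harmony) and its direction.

/s/→[z].
Each target copies a feature from the following segment, so the direction is regressive.

voicing assimilation, regressive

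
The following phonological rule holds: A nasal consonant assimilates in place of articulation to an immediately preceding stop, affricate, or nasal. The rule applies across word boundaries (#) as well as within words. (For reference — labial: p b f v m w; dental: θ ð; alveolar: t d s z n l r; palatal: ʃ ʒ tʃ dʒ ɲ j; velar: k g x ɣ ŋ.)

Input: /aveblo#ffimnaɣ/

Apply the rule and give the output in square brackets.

/n/ after /m/ (labial) → [m]

[aveblo#ffimmaɣ]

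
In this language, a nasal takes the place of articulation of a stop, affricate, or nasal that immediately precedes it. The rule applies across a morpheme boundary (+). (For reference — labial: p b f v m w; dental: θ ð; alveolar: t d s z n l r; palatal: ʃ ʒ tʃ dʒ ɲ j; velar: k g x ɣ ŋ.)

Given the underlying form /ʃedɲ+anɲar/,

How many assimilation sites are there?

2

/ɲ/ after /d/ (alveolar) → [n]
/ɲ/ after /n/ (alveolar) → [n]
2 segments change.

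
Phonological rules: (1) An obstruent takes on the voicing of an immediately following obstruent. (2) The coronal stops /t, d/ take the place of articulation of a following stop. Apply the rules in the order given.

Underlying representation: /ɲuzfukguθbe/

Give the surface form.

[ɲusfugguðbe]

Rule 1: /z/ before /f/ (voiceless) → [s]
Rule 1: /k/ before /g/ (voiced) → [g]
Rule 1: /θ/ before /b/ (voiced) → [ð]
After rule 1: ɲusfugguðbe
Rule 2: no segment meets the rule's conditions; no change.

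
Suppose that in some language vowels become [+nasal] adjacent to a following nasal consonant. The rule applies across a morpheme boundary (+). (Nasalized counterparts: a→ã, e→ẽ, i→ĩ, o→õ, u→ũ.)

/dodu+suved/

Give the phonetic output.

[dodu+suved]

no segment meets the rule's conditions; no change.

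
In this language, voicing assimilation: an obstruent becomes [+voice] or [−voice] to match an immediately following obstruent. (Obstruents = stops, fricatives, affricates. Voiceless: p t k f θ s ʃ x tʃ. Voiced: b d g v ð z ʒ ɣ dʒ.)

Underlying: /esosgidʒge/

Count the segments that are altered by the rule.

1

/s/ before /g/ (voiced) → [z]
1 segment changes.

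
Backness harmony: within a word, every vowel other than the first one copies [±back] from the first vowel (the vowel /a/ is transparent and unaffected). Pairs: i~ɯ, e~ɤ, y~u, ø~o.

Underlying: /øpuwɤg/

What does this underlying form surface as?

[øpyweg]

/u/ harmonizes with /ø/ ([-back]) → [y]
/ɤ/ harmonizes with /ø/ ([-back]) → [e]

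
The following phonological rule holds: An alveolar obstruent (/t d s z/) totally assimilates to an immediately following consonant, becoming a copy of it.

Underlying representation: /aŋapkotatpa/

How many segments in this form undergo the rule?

/t/ before /p/ → [p] (total assimilation)
1 segment changes.

1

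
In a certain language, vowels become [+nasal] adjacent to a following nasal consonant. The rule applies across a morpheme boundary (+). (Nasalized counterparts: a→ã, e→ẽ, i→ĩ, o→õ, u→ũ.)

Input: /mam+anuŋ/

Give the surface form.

[mãm+ãnũŋ]

/a/ before nasal /m/ → [ã]
/a/ before nasal /n/ → [ã]
/u/ before nasal /ŋ/ → [ũ]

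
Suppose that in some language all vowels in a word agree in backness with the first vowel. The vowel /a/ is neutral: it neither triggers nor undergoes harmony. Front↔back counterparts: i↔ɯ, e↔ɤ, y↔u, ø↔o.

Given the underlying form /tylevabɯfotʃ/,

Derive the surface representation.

/ɯ/ harmonizes with /y/ ([-back]) → [i]
/o/ harmonizes with /y/ ([-back]) → [ø]

[tylevabiføtʃ]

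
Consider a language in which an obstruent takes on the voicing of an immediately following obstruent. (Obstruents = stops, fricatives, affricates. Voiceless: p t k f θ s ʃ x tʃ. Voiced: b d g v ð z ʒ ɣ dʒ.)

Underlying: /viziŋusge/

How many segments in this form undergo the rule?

/s/ before /g/ (voiced) → [z]
1 segment changes.

1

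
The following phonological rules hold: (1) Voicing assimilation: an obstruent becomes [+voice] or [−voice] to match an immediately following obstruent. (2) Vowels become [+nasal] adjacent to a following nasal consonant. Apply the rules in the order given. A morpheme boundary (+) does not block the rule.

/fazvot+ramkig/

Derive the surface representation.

[fazvot+rãmkig]

Rule 1: no segment meets the rule's conditions; no change.
After rule 1: fazvot+ramkig
Rule 2: /a/ before nasal /m/ → [ã]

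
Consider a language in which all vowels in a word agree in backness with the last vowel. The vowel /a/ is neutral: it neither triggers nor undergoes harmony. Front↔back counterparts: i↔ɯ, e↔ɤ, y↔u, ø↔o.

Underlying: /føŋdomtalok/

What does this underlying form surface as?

/ø/ harmonizes with /o/ ([+back]) → [o]

[foŋdomtalok]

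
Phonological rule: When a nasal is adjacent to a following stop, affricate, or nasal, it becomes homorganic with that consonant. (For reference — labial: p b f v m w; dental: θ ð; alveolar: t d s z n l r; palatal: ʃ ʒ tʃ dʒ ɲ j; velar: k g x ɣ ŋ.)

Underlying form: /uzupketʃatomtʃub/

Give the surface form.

[uzupketʃatoɲtʃub]

/m/ before /tʃ/ (palatal) → [ɲ]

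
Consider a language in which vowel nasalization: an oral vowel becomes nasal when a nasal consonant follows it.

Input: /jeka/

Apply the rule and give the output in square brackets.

[jeka]

no segment meets the rule's conditions; no change.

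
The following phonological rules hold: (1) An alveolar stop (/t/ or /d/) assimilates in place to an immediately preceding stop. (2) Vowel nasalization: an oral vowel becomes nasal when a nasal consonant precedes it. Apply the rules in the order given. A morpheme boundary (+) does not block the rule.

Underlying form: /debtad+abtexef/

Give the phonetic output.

Rule 1: /t/ after /b/ (labial) → [p]
Rule 1: /t/ after /b/ (labial) → [p]
After rule 1: debpad+abpexef
Rule 2: no segment meets the rule's conditions; no change.

[debpad+abpexef]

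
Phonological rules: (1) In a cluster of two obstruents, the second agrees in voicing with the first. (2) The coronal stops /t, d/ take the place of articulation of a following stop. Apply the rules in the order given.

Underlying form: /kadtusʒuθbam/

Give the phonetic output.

Rule 1: /t/ after /d/ (voiced) → [d]
Rule 1: /ʒ/ after /s/ (voiceless) → [ʃ]
Rule 1: /b/ after /θ/ (voiceless) → [p]
After rule 1: kaddusʃuθpam
Rule 2: no segment meets the rule's conditions; no change.

[kaddusʃuθpam]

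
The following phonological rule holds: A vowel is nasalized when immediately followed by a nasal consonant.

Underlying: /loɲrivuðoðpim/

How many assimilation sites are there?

/o/ before nasal /ɲ/ → [õ]
/i/ before nasal /m/ → [ĩ]
2 segments change.

2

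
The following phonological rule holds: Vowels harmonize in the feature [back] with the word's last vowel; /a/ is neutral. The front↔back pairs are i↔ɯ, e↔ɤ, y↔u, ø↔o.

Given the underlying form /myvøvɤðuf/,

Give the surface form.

/y/ harmonizes with /u/ ([+back]) → [u]
/ø/ harmonizes with /u/ ([+back]) → [o]

[muvovɤðuf]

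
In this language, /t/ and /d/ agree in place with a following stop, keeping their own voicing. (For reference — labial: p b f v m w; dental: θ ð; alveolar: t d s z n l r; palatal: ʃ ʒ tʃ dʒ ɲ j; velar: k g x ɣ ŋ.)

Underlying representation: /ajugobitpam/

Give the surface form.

[ajugobippam]

/t/ before /p/ (labial) → [p]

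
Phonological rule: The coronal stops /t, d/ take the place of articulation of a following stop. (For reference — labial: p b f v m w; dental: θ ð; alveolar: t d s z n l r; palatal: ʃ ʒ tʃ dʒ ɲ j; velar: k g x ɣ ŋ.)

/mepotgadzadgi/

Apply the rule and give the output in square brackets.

[mepokgadzaggi]

/t/ before /g/ (velar) → [k]
/d/ before /g/ (velar) → [g]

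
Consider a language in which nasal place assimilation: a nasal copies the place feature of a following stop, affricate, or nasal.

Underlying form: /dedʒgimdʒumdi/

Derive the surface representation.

/m/ before /dʒ/ (palatal) → [ɲ]
/m/ before /d/ (alveolar) → [n]

[dedʒgiɲdʒundi]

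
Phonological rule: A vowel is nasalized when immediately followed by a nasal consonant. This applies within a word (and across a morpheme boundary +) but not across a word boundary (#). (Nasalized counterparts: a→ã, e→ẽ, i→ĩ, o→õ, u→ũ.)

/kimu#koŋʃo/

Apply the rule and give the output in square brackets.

[kĩmu#kõŋʃo]

/i/ before nasal /m/ → [ĩ]
/o/ before nasal /ŋ/ → [õ]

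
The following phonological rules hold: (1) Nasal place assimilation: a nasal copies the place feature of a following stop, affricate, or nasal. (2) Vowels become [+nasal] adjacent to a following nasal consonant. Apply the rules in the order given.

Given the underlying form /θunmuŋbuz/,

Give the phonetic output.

[θũmmũmbuz]

Rule 1: /n/ before /m/ (labial) → [m]
Rule 1: /ŋ/ before /b/ (labial) → [m]
After rule 1: θummumbuz
Rule 2: /u/ before nasal /m/ → [ũ]
Rule 2: /u/ before nasal /m/ → [ũ]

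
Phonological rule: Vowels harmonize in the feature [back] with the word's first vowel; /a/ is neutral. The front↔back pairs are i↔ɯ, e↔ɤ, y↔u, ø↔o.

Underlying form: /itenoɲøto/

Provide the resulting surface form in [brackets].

/o/ harmonizes with /i/ ([-back]) → [ø]
/o/ harmonizes with /i/ ([-back]) → [ø]

[itenøɲøtø]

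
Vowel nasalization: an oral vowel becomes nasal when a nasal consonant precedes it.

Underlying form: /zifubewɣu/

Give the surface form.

[zifubewɣu]

no segment meets the rule's conditions; no change.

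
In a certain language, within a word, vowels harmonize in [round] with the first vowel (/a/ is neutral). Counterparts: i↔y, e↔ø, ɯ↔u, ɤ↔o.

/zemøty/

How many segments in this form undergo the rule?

/ø/ harmonizes with /e/ ([-round]) → [e]
/y/ harmonizes with /e/ ([-round]) → [i]
2 segments change.

2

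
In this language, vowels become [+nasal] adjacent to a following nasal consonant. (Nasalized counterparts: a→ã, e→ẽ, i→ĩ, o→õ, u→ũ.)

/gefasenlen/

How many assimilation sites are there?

2

/e/ before nasal /n/ → [ẽ]
/e/ before nasal /n/ → [ẽ]
2 segments change.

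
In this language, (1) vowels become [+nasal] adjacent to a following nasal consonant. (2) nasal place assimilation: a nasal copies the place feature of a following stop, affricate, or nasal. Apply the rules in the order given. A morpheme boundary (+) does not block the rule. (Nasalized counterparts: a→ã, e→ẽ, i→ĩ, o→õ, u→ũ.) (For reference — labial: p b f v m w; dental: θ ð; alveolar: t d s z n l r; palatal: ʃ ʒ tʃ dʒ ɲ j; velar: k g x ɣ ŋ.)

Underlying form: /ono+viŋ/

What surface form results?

Rule 1: /o/ before nasal /n/ → [õ]
Rule 1: /i/ before nasal /ŋ/ → [ĩ]
After rule 1: õno+vĩŋ
Rule 2: no segment meets the rule's conditions; no change.

[õno+vĩŋ]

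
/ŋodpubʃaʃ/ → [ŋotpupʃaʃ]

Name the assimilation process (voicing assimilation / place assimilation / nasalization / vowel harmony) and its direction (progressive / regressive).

/d/→[t] /b/→[p].
Each target copies a feature from the following segment, so the direction is regressive.

voicing assimilation, regressive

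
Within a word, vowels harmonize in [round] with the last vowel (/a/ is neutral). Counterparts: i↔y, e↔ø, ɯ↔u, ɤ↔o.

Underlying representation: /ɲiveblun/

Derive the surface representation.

[ɲyvøblun]

/i/ harmonizes with /u/ ([+round]) → [y]
/e/ harmonizes with /u/ ([+round]) → [ø]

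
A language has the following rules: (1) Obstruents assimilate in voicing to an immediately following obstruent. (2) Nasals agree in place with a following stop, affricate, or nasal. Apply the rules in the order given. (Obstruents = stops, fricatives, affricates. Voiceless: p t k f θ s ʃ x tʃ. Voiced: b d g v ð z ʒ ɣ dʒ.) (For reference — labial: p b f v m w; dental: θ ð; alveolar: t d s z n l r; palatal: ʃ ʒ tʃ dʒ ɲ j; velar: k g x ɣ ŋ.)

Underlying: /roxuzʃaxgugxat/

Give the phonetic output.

Rule 1: /z/ before /ʃ/ (voiceless) → [s]
Rule 1: /x/ before /g/ (voiced) → [ɣ]
Rule 1: /g/ before /x/ (voiceless) → [k]
After rule 1: roxusʃaɣgukxat
Rule 2: no segment meets the rule's conditions; no change.

[roxusʃaɣgukxat]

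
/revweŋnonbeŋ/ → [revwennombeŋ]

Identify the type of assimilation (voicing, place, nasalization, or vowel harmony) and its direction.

/ŋ/→[n] /n/→[m].
Each target copies a feature from the following segment, so the direction is regressive.

place assimilation, regressive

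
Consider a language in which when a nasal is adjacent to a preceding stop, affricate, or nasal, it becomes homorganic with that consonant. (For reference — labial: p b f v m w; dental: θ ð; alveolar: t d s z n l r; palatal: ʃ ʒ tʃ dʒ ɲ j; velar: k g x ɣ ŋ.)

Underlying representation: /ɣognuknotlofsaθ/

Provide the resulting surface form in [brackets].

[ɣogŋukŋotlofsaθ]

/n/ after /g/ (velar) → [ŋ]
/n/ after /k/ (velar) → [ŋ]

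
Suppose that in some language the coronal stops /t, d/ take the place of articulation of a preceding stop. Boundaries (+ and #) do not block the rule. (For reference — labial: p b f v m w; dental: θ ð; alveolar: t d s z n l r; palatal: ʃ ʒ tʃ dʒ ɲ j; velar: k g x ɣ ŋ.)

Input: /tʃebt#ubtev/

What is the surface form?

[tʃebp#ubpev]

/t/ after /b/ (labial) → [p]
/t/ after /b/ (labial) → [p]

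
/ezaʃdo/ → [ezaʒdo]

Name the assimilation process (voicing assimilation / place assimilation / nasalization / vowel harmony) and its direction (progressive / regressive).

/ʃ/→[ʒ].
Each target copies a feature from the following segment, so the direction is regressive.

voicing assimilation, regressive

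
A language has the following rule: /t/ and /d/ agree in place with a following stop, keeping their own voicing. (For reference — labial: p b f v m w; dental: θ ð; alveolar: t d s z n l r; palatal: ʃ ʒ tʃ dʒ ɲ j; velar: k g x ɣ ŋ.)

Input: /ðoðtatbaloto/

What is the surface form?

[ðoðtapbaloto]

/t/ before /b/ (labial) → [p]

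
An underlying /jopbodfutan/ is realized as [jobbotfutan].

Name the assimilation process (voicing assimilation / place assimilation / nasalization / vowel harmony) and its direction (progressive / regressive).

/p/→[b] /d/→[t].
Each target copies a feature from the following segment, so the direction is regressive.

voicing assimilation, regressive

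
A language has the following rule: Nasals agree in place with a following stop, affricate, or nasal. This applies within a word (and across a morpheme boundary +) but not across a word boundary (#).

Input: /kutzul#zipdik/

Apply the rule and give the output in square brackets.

no segment meets the rule's conditions; no change.

[kutzul#zipdik]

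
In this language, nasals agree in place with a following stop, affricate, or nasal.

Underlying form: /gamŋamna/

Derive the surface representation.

/m/ before /ŋ/ (velar) → [ŋ]
/m/ before /n/ (alveolar) → [n]

[gaŋŋanna]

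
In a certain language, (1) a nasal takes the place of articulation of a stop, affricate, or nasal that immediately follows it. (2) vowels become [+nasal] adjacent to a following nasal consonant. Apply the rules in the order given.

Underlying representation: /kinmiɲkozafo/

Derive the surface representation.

[kĩmmĩŋkozafo]

Rule 1: /n/ before /m/ (labial) → [m]
Rule 1: /ɲ/ before /k/ (velar) → [ŋ]
After rule 1: kimmiŋkozafo
Rule 2: /i/ before nasal /m/ → [ĩ]
Rule 2: /i/ before nasal /ŋ/ → [ĩ]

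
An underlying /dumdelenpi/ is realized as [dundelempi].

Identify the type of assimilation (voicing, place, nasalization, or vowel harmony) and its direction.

place assimilation, regressive

/m/→[n] /n/→[m].
Each target copies a feature from the following segment, so the direction is regressive.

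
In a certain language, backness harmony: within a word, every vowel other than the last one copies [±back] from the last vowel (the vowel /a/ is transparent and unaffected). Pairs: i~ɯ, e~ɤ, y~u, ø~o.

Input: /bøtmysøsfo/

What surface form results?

/ø/ harmonizes with /o/ ([+back]) → [o]
/y/ harmonizes with /o/ ([+back]) → [u]
/ø/ harmonizes with /o/ ([+back]) → [o]

[botmusosfo]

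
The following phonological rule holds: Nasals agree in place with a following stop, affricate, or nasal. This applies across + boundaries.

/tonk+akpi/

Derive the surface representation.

[toŋk+akpi]

/n/ before /k/ (velar) → [ŋ]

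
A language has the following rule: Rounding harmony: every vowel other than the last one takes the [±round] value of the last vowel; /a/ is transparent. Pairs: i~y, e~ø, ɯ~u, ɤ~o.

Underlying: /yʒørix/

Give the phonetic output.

[iʒerix]

/y/ harmonizes with /i/ ([-round]) → [i]
/ø/ harmonizes with /i/ ([-round]) → [e]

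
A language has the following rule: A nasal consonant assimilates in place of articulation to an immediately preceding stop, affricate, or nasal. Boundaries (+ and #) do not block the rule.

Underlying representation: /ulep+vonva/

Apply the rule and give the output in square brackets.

no segment meets the rule's conditions; no change.

[ulep+vonva]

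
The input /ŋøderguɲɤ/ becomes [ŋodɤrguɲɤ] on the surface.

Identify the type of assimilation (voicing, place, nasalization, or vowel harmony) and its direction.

/ø/→[o] /e/→[ɤ].
Vowels agree with the last vowel, so the harmony is regressive.

vowel harmony, regressive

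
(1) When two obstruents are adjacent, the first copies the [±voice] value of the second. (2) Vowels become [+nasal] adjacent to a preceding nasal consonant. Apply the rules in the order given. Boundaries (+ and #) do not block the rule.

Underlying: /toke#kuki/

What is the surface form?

[toke#kuki]

Rule 1: no segment meets the rule's conditions; no change.
After rule 1: toke#kuki
Rule 2: no segment meets the rule's conditions; no change.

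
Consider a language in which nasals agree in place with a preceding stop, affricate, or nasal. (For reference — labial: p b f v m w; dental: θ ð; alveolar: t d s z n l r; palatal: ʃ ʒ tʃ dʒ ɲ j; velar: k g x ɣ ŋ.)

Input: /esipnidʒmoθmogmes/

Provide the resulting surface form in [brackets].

/n/ after /p/ (labial) → [m]
/m/ after /dʒ/ (palatal) → [ɲ]
/m/ after /g/ (velar) → [ŋ]

[esipmidʒɲoθmogŋes]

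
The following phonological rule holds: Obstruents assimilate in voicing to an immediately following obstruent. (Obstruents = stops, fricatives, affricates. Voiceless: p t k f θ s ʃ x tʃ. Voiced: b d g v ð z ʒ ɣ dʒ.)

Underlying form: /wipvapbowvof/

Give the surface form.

/p/ before /v/ (voiced) → [b]
/p/ before /b/ (voiced) → [b]

[wibvabbowvof]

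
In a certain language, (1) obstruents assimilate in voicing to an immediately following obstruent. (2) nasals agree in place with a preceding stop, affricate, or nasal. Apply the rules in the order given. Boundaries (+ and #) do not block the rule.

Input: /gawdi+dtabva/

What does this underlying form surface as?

[gawdi+ttabva]

Rule 1: /d/ before /t/ (voiceless) → [t]
After rule 1: gawdi+ttabva
Rule 2: no segment meets the rule's conditions; no change.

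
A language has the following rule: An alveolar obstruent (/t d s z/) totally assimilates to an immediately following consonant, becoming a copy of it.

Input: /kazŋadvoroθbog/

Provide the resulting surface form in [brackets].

[kaŋŋavvoroθbog]

/z/ before /ŋ/ → [ŋ] (total assimilation)
/d/ before /v/ → [v] (total assimilation)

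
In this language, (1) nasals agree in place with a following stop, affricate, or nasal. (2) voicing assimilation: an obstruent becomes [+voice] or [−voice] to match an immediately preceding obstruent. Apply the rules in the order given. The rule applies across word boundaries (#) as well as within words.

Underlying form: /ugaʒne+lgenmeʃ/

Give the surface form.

[ugaʒne+lgemmeʃ]

Rule 1: /n/ before /m/ (labial) → [m]
After rule 1: ugaʒne+lgemmeʃ
Rule 2: no segment meets the rule's conditions; no change.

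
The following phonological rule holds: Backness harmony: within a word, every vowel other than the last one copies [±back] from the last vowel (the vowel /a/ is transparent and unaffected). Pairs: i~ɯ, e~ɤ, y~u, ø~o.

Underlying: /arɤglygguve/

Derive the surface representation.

[areglyggyve]

/ɤ/ harmonizes with /e/ ([-back]) → [e]
/u/ harmonizes with /e/ ([-back]) → [y]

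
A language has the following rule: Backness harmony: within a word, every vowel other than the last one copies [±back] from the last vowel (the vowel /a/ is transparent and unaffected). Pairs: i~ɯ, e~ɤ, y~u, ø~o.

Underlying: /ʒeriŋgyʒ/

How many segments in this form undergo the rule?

0

No segment meets the rule's conditions.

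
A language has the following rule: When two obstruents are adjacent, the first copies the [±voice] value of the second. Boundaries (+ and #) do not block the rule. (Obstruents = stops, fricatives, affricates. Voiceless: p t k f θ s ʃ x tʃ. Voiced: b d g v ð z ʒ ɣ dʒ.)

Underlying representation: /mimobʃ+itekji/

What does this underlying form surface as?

/b/ before /ʃ/ (voiceless) → [p]

[mimopʃ+itekji]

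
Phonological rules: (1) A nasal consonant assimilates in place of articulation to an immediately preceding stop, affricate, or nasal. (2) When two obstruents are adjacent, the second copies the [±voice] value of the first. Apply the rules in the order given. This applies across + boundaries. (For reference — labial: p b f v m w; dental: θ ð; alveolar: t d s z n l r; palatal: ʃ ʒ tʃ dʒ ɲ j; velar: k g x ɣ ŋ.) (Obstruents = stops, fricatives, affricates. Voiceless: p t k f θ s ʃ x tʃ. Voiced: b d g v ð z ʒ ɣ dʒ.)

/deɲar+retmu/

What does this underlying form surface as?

Rule 1: /m/ after /t/ (alveolar) → [n]
After rule 1: deɲar+retnu
Rule 2: no segment meets the rule's conditions; no change.

[deɲar+retnu]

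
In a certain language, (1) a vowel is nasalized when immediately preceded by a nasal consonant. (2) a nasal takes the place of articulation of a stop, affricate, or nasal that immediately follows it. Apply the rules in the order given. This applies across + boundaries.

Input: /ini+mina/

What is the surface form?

[inĩ+mĩnã]

Rule 1: /i/ after nasal /n/ → [ĩ]
Rule 1: /i/ after nasal /m/ → [ĩ]
Rule 1: /a/ after nasal /n/ → [ã]
After rule 1: inĩ+mĩnã
Rule 2: no segment meets the rule's conditions; no change.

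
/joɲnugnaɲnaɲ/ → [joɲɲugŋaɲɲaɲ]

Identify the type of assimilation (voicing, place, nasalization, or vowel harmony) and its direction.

/n/→[ɲ] /n/→[ŋ] /n/→[ɲ].
Each target copies a feature from the preceding segment, so the direction is progressive.

place assimilation, progressive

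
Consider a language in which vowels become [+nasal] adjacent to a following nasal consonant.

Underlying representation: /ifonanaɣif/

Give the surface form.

/o/ before nasal /n/ → [õ]
/a/ before nasal /n/ → [ã]

[ifõnãnaɣif]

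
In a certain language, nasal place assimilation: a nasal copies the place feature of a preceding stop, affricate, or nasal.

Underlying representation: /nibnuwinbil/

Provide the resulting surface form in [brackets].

[nibmuwinbil]

/n/ after /b/ (labial) → [m]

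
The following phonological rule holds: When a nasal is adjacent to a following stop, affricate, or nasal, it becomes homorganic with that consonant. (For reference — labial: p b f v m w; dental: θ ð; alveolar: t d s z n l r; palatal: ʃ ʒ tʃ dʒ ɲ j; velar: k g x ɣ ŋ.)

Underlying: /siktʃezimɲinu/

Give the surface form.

[siktʃeziɲɲinu]

/m/ before /ɲ/ (palatal) → [ɲ]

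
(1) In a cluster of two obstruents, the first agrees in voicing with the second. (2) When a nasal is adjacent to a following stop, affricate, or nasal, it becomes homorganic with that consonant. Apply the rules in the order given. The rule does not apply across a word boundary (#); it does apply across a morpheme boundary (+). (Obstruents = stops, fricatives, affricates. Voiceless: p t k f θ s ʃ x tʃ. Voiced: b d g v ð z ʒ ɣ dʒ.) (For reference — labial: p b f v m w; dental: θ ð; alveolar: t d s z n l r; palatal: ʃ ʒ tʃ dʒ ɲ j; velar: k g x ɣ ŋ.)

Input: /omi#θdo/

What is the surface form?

[omi#ðdo]

Rule 1: /θ/ before /d/ (voiced) → [ð]
After rule 1: omi#ðdo
Rule 2: no segment meets the rule's conditions; no change.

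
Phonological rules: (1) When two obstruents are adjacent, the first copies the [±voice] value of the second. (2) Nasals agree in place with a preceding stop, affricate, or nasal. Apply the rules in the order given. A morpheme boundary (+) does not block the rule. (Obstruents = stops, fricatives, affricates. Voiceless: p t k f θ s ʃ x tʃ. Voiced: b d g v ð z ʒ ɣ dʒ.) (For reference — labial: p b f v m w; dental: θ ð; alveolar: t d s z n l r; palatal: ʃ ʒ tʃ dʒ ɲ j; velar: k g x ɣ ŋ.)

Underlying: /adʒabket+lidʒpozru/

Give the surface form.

[adʒapket+litʃpozru]

Rule 1: /b/ before /k/ (voiceless) → [p]
Rule 1: /dʒ/ before /p/ (voiceless) → [tʃ]
After rule 1: adʒapket+litʃpozru
Rule 2: no segment meets the rule's conditions; no change.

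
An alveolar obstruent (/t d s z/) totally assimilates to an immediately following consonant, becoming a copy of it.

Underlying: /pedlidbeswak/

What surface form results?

[pellibbewwak]

/d/ before /l/ → [l] (total assimilation)
/d/ before /b/ → [b] (total assimilation)
/s/ before /w/ → [w] (total assimilation)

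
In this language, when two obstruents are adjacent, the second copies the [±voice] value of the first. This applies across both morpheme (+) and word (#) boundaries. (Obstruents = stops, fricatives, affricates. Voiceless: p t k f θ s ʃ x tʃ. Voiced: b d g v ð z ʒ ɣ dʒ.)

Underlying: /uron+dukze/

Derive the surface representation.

/z/ after /k/ (voiceless) → [s]

[uron+dukse]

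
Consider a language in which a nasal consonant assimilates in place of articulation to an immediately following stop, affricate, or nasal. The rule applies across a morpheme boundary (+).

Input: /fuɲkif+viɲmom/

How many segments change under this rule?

/ɲ/ before /k/ (velar) → [ŋ]
/ɲ/ before /m/ (labial) → [m]
2 segments change.

2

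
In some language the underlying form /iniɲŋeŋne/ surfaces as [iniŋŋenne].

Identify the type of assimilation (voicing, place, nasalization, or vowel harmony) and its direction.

/ɲ/→[ŋ] /ŋ/→[n].
Each target copies a feature from the following segment, so the direction is regressive.

place assimilation, regressive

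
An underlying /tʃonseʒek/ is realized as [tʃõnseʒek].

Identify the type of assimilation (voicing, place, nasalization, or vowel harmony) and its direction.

/o/→[õ].
Each target copies a feature from the following segment, so the direction is regressive.

nasalization, regressive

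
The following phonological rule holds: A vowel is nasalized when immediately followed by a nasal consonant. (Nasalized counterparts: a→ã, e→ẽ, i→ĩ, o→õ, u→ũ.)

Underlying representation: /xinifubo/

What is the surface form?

/i/ before nasal /n/ → [ĩ]

[xĩnifubo]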